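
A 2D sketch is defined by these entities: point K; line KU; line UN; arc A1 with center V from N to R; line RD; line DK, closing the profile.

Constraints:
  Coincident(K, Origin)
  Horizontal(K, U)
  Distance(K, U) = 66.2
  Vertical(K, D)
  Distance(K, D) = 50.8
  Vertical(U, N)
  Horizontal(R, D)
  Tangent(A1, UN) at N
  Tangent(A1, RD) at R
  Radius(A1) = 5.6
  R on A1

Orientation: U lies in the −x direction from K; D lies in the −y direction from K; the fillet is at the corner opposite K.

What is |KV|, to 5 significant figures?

75.600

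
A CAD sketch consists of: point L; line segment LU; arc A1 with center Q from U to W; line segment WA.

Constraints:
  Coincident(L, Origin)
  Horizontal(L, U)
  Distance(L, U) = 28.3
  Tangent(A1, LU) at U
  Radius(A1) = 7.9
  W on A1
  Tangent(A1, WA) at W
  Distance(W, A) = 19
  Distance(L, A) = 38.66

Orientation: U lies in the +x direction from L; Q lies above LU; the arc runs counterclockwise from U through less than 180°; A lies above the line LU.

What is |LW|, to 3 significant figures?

37.1

Checks: ∠(QU, UL) = 90.00° ✓; |QU| = 7.900 ✓; |QW| = 7.900 ✓; ∠(QW, WA) = 90.00° ✓; |WA| = 19.00 ✓; |LA| = 38.66 ✓.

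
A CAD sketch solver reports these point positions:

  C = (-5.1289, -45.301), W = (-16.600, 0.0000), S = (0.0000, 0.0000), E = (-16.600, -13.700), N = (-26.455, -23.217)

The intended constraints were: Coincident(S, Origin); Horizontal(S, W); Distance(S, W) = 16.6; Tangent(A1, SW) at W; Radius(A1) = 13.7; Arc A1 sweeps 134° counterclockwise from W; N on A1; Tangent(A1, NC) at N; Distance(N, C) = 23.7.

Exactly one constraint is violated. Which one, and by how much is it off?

Distance(N, C) = 23.7 — off by 7.00.

S = (0.00, 0.00) ✓; S.y = 0.00, W.y = 0.00 ✓; |SW| = 16.60 ✓; ∠(EW, WS) = 90.00° ✓; |EW| = 13.70 ✓; bearing(E→N) − bearing(E→W) = 134.0° ✓; |EN| = 13.70 ✓; ∠(EN, NC) = 90.00° ✓; |NC| = 30.70 ✗.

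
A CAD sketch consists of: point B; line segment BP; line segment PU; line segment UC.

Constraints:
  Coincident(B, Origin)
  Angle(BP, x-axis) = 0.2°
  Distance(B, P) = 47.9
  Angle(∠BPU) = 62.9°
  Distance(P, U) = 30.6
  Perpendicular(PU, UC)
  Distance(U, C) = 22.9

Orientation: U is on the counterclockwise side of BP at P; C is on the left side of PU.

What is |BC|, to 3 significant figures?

21.6

B is at the origin; BP runs at 0.2° with length 47.9, so P = 47.9·(cos 0.2°, sin 0.2°) = (47.9, 0.167). ∠BPU = 62.9°, so PU runs at 0.2° + (180° − 62.9°) = 117° from the x-axis; with |PU| = 30.6, U = P + 30.6·(cos 117°, sin 117°) = (33.9, 27.4). PU ⟂ UC; with |UC| = 22.9 on the left of PU, C = U + 22.9·(-0.889, -0.459) = (13.5, 16.9). Then |BC| = |C − B| = 21.6.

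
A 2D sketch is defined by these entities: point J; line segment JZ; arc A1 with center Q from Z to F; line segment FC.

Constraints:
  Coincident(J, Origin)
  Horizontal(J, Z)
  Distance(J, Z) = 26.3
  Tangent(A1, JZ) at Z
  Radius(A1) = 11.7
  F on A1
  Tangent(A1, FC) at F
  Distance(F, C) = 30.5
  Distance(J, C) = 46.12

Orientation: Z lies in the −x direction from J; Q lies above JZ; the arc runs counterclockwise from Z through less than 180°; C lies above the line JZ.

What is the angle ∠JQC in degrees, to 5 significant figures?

97.066°

J is at the origin; J and Z share the same y with |JZ| = 26.3 and Z on the −x side, so Z = (-26.300, 0.0000). A1 meets JZ tangentially, so QZ is at right angles to JZ, so Q = Z + (0, 11.7) = (-26.300, 11.700). Since QF ⟂ FC (tangency), |QC| = √(11.7² + 30.5²) = 32.667 regardless of where F sits on A1. So C lies on both circle(J, 46.12) and circle(Q, 32.667); the above-JZ intersection is C = (-16.794, 42.954). F is the foot of the tangent from C: F = (-14.630, 12.530).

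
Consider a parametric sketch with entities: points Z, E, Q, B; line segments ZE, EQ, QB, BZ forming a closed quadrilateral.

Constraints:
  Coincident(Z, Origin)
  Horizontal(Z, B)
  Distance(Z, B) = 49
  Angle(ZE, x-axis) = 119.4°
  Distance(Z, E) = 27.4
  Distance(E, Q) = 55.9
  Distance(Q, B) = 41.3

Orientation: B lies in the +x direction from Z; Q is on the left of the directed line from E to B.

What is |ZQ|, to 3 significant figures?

56.8

Z is at the origin; Z and B share the same y with |ZB| = 49.0 and B in +x, so B = (49.0, 0). ZE runs at 119.4° with |ZE| = 27.4, so E = (-13.5, 23.9). Q is determined by |EQ| = 55.9 and |QB| = 41.3 together: it lies at the intersection of circle(E, 55.9) and circle(B, 41.3). With |EB| = 66.9, the foot of the radical line on EB is 44.0 from E and the perpendicular offset is √(55.9² − 44.0²) = 34.4. Taking the left-of-EB solution: Q = (40.0, 40.3).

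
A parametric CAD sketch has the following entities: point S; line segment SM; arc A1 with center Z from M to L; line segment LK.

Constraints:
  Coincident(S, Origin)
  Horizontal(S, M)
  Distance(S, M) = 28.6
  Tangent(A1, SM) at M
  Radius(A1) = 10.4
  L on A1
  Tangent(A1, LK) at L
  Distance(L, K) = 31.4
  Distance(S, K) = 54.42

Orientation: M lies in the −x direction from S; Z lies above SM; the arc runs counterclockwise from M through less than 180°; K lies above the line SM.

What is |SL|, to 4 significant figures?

24.42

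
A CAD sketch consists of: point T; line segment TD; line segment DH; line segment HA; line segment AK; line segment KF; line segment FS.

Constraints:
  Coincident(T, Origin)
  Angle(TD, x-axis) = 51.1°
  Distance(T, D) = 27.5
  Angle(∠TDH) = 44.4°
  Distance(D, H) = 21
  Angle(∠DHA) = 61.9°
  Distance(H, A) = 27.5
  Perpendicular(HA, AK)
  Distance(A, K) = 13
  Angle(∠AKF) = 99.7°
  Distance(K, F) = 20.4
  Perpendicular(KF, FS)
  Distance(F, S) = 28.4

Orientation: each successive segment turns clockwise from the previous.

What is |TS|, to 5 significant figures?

15.449

T is at the origin; TD runs at 51.1° with length 27.5, so D = (17.269, 21.402). ∠TDH = 44.4° gives DH at -84.500° from the x-axis; with |DH| = 21.0, H = (19.282, 0.49837). ∠DHA = 61.9° gives HA at 157.40° from the x-axis; with |HA| = 27.5, A = (-6.1065, 11.066). HA is perpendicular to AK, so AK runs at 67.400°; with |AK| = 13.0, K = (-1.1107, 23.068). ∠AKF = 99.7° gives KF at -12.900° from the x-axis; with |KF| = 20.4, F = (18.774, 18.514). The perpendicularity gives FS at right angles to KF, so FS runs at -102.90°; with |FS| = 28.4, S = (12.434, -9.1693). Then |TS| = |S − T| = 15.449.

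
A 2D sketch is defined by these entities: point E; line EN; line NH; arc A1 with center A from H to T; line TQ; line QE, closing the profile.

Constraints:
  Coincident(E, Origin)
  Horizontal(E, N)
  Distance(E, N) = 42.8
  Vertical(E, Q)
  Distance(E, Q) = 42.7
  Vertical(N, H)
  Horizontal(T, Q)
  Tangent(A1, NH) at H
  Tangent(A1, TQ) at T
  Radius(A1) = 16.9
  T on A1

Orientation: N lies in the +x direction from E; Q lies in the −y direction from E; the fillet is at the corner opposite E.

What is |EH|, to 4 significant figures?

49.97

E is at the origin; E and N share the same y with |EN| = 42.8 and N on the +x side, so N = (42.80, 0.000). E and Q share the same x with |EQ| = 42.7 and Q on the −y side, so Q = (0.000, -42.70). The virtual corner opposite E is at (42.80, -42.70). The tangent condition forces AH to be normal to NH and the tangent condition forces AT to be normal to TQ, with radius 16.9, so the center A sits 16.9 in from both sides at A = (25.90, -25.80). That places the tangent points at H = (42.80, -25.80) on NH and T = (25.90, -42.70) on TQ. Then |EH| = |H − E| = 49.97.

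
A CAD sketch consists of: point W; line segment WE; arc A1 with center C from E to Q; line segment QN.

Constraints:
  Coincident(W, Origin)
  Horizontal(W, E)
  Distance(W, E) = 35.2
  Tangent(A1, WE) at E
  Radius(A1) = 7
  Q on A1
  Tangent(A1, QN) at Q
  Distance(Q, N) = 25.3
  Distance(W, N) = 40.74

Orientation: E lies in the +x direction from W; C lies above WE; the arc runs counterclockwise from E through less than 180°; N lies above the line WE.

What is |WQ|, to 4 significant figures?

42.33

Checks: |CQ| = 7.000 ✓; ∠(CQ, QN) = 90.00° ✓; |QN| = 25.30 ✓; |WN| = 40.74 ✓.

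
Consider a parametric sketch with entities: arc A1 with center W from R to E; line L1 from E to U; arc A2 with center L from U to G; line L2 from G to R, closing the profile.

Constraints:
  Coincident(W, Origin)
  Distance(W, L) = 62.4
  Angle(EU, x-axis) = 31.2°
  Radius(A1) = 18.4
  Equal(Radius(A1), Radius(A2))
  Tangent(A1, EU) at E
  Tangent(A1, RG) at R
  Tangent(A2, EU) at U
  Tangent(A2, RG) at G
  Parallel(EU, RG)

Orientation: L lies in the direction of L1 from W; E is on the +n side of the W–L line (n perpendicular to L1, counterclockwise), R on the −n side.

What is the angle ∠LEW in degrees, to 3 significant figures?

73.6°

The slot axis is L1's direction at 31.2°, so u = (cos 31.2°, sin 31.2°) = (0.855, 0.518) and n = (−sin 31.2°, cos 31.2°) = (-0.518, 0.855). W is at the origin and L lies 62.4 along u from W, so L = 62.4·u = (53.4, 32.3). Tangency of A1 to both parallel lines with radius 18.4 puts E and R at W ± 18.4·n: E = (-9.53, 15.7), R = (9.53, -15.7). Then cos ∠LEW = EL·EW / (|EL||EW|), giving 73.6°.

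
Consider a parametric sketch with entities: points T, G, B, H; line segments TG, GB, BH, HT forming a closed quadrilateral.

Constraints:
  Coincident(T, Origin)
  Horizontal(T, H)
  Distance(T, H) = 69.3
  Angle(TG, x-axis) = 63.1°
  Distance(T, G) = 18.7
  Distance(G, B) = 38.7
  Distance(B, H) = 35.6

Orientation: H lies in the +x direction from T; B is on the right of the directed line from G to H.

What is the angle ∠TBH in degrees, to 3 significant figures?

145°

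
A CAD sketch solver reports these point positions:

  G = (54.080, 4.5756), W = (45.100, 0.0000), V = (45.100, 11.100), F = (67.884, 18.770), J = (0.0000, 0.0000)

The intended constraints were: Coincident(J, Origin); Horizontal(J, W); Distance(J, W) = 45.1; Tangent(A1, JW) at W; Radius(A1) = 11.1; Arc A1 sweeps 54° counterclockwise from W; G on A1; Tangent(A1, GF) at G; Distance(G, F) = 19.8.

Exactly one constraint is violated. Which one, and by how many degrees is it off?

Tangent(A1, GF) at G — off by 8.20°.

J = (0.00, 0.00) ✓; J.y = 0.00, W.y = 0.00 ✓; |JW| = 45.10 ✓; ∠(VW, WJ) = 90.00° ✓; |VW| = 11.10 ✓; bearing(V→G) − bearing(V→W) = 54.00° ✓; |VG| = 11.10 ✓; ∠(VG, GF) = 98.20° ✗; |GF| = 19.80 ✓.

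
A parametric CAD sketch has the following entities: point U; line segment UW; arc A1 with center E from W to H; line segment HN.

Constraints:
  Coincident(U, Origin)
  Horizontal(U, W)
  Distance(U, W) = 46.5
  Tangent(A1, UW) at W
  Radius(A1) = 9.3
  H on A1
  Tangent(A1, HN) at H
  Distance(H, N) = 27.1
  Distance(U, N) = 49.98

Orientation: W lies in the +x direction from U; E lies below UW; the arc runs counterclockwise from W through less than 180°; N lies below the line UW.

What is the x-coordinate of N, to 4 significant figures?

35.10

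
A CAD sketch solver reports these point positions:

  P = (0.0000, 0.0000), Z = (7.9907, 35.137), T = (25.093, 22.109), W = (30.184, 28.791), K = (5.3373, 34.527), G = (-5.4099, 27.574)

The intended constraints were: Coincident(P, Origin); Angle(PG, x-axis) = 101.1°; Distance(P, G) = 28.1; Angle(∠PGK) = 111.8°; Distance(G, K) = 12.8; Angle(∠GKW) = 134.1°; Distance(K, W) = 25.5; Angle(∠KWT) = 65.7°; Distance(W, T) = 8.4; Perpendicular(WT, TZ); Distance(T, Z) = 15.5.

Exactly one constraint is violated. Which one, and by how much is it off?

Distance(T, Z) = 15.5 — off by 6.00.

P = (0.00, 0.00) ✓; PG at 101.1° ✓; |PG| = 28.10 ✓; ∠PGK = 111.8° ✓; |GK| = 12.80 ✓; ∠GKW = 134.1° ✓; |KW| = 25.50 ✓; ∠KWT = 65.70° ✓; |WT| = 8.400 ✓; ∠(WT, TZ) = 90.00° ✓; |TZ| = 21.50 ✗.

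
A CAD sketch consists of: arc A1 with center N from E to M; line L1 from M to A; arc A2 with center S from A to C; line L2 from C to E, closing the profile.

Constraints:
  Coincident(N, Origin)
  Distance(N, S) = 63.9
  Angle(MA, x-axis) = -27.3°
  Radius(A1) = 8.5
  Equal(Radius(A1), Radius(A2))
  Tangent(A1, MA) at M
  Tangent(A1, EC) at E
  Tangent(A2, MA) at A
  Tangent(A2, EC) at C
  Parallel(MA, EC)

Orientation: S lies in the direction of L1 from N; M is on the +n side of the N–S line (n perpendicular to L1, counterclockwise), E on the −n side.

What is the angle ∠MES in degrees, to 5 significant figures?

82.423°

The slot axis is L1's direction at -27.3°, so u = (cos -27.3°, sin -27.3°) = (0.88862, -0.45865) and n = (−sin -27.3°, cos -27.3°) = (0.45865, 0.88862). N is at the origin and S lies 63.9 along u from N, so S = 63.9·u = (56.783, -29.308). Tangency of A1 to both parallel lines with radius 8.5 puts M and E at N ± 8.5·n: M = (3.8985, 7.5532), E = (-3.8985, -7.5532). Then cos ∠MES = EM·ES / (|EM||ES|), giving 82.423°.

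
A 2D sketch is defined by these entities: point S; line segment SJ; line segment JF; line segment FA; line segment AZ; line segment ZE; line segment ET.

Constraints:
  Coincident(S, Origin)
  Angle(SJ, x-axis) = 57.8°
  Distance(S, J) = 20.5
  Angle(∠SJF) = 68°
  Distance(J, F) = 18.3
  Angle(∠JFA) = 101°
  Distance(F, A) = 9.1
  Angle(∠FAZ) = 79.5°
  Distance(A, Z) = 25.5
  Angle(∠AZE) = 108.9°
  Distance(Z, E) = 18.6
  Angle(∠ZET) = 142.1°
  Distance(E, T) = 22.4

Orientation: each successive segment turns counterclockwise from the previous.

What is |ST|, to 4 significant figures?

50.15

S is at the origin; SJ runs at 57.8° with length 20.5, so J = (10.92, 17.35). ∠SJF = 68.0° gives JF at 169.8° from the x-axis; with |JF| = 18.3, F = (-7.087, 20.59). ∠JFA = 101.0° gives FA at -111.2° from the x-axis; with |FA| = 9.1, A = (-10.38, 12.10). ∠FAZ = 79.5° gives AZ at -10.70° from the x-axis; with |AZ| = 25.5, Z = (14.68, 7.369). ∠AZE = 108.9° gives ZE at 60.40° from the x-axis; with |ZE| = 18.6, E = (23.87, 23.54). ∠ZET = 142.1° gives ET at 98.30° from the x-axis; with |ET| = 22.4, T = (20.63, 45.71). Then |ST| = |T − S| = 50.15.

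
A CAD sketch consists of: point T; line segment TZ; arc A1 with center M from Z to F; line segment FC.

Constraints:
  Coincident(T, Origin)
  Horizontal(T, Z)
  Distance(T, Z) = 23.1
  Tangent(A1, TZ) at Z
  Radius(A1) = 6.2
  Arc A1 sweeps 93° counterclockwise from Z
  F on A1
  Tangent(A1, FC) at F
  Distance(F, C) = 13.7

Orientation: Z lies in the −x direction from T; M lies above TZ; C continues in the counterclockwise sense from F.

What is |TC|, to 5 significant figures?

26.813

T is at the origin; T and Z share the same y with |TZ| = 23.1 and Z on the −x side, so Z = (-23.100, 0.0000). Since A1 is tangent to TZ there, MZ ⟂ TZ, so M = Z + (0, 6.2) = (-23.100, 6.2000). On A1, Z sits at bearing -90° from M; a 93° counterclockwise sweep puts F at bearing 3°, so F = M + 6.2·(cos 3°, sin 3°) = (-16.908, 6.5245). Tangency of A1 to FC means the radius MF is perpendicular to FC, so FC runs along (−sin 3°, cos 3°); with |FC| = 13.7, C = (-17.625, 20.206). Then |TC| = |C − T| = 26.813.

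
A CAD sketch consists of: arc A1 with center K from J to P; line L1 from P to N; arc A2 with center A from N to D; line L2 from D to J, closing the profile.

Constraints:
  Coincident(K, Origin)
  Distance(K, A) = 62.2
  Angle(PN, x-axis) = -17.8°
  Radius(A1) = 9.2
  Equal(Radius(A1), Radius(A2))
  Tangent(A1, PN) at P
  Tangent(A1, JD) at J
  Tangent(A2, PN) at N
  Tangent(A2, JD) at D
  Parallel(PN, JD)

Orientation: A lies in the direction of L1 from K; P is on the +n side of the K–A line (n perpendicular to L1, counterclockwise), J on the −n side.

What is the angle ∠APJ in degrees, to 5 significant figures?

81.586°

The slot axis is L1's direction at -17.8°, so u = (cos -17.8°, sin -17.8°) = (0.95213, -0.30570) and n = (−sin -17.8°, cos -17.8°) = (0.30570, 0.95213). K is at the origin and A lies 62.2 along u from K, so A = 62.2·u = (59.222, -19.014). Tangency of A1 to both parallel lines with radius 9.2 puts P and J at K ± 9.2·n: P = (2.8124, 8.7596), J = (-2.8124, -8.7596). Then cos ∠APJ = PA·PJ / (|PA||PJ|), giving 81.586°.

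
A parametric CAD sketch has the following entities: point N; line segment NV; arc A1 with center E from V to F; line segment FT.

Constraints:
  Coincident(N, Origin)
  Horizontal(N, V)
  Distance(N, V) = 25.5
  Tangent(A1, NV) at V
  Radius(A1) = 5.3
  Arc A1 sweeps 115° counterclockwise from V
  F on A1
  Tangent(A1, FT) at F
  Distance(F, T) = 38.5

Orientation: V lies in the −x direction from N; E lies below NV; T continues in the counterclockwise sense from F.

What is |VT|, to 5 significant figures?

43.955

On A1, V sits at bearing 90° from E; a 115° counterclockwise sweep puts F at bearing 205°, so F = E + 5.3·(cos 205°, sin 205°) = (-30.303, -7.5399). The tangent condition forces EF to be normal to FT, so FT runs along (−sin 205°, cos 205°); with |FT| = 38.5, T = (-14.033, -42.433). Then |VT| = |T − V| = 43.955.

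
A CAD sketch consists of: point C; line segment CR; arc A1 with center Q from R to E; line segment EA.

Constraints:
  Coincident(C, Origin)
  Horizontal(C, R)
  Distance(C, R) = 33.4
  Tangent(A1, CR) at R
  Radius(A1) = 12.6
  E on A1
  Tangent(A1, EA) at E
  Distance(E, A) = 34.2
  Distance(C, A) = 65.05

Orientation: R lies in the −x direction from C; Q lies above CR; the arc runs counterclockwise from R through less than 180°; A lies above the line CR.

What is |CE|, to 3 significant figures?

31.1

C is at the origin; CR is horizontal with |CR| = 33.4 and R on the −x side, so R = (-33.4, 0.00). A1 meets CR tangentially, so QR is at right angles to CR, so Q = R + (0, 12.6) = (-33.4, 12.6). Since QE ⟂ EA (tangency), |QA| = √(12.6² + 34.2²) = 36.4 regardless of where E sits on A1. So A lies on both circle(C, 65.05) and circle(Q, 36.4); the above-CR intersection is A = (-44.7, 47.2). E is the foot of the tangent from A: E = (-23.5, 20.4).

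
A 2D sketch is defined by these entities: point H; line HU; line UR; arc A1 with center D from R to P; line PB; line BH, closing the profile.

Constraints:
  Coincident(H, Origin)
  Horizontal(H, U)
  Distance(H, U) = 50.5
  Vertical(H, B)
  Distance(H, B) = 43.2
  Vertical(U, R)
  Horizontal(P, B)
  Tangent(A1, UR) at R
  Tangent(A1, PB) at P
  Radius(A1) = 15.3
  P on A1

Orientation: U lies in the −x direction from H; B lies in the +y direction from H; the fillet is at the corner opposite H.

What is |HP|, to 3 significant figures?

55.7

H is at the origin; HU is horizontal with |HU| = 50.5 and U on the −x side, so U = (-50.5, 0.00). HB is vertical with |HB| = 43.2 and B on the +y side, so B = (0.00, 43.2). The virtual corner opposite H is at (-50.5, 43.2). Tangency of A1 to UR means the radius DR is perpendicular to UR and the tangent condition forces DP to be normal to PB, with radius 15.3, so the center D sits 15.3 in from both sides at D = (-35.2, 27.9). That places the tangent points at R = (-50.5, 27.9) on UR and P = (-35.2, 43.2) on PB. Then |HP| = |P − H| = 55.7.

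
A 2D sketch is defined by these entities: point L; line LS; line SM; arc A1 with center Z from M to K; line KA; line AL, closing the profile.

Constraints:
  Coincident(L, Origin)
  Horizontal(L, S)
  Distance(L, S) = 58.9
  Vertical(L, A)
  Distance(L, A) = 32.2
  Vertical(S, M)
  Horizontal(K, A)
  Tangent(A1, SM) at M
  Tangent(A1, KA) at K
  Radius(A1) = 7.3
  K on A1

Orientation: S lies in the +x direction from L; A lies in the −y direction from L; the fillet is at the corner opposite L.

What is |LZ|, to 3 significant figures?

57.3

L is at the origin; LS is horizontal with |LS| = 58.9 and S on the +x side, so S = (58.9, 0.00). LA is vertical with |LA| = 32.2 and A on the −y side, so A = (0.00, -32.2). The virtual corner opposite L is at (58.9, -32.2). Tangency of A1 to SM means the radius ZM is perpendicular to SM and tangency of A1 to KA means the radius ZK is perpendicular to KA, with radius 7.3, so the center Z sits 7.3 in from both sides at Z = (51.6, -24.9). Then |LZ| = |Z − L| = 57.3.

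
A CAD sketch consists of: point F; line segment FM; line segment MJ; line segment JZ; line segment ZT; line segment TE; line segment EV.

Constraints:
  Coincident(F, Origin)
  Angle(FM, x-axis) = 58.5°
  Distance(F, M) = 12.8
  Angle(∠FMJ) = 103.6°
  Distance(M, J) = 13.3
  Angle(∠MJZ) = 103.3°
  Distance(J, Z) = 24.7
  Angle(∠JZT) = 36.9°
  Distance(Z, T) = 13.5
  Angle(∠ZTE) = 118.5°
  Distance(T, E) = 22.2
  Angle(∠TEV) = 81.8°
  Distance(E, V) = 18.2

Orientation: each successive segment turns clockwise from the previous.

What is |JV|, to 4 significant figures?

16.82

∠ZTE = 118.5° gives TE at 60.80° from the x-axis; with |TE| = 22.2, E = (20.98, 13.00). ∠TEV = 81.8° gives EV at -37.40° from the x-axis; with |EV| = 18.2, V = (35.44, 1.941). Then |JV| = |V − J| = 16.82.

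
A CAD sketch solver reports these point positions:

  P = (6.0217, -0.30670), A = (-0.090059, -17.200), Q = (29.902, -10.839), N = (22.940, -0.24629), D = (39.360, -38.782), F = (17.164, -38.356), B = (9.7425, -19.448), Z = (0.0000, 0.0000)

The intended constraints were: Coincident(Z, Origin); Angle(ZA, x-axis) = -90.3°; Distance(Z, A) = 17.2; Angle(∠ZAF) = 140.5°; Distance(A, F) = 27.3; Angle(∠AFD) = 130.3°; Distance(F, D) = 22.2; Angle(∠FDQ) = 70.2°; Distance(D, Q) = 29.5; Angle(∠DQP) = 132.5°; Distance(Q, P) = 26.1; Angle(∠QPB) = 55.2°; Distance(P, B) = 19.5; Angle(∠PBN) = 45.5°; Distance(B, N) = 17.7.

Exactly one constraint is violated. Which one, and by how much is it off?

Distance(B, N) = 17.7 — off by 5.60.

Z = (0.00, 0.00) ✓; ZA at -90.30° ✓; |ZA| = 17.20 ✓; ∠ZAF = 140.5° ✓; |AF| = 27.30 ✓; ∠AFD = 130.3° ✓; |FD| = 22.20 ✓; ∠FDQ = 70.20° ✓; |DQ| = 29.50 ✓; ∠DQP = 132.5° ✓; |QP| = 26.10 ✓; ∠QPB = 55.20° ✓; |PB| = 19.50 ✓; ∠PBN = 45.50° ✓; |BN| = 23.30 ✗.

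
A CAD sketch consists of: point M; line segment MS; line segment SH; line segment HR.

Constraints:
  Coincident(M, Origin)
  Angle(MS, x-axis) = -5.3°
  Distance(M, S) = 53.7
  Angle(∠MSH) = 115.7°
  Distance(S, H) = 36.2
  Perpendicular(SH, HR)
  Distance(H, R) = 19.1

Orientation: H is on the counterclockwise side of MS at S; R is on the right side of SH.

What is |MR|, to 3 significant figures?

90.0

∠MSH = 115.7°, so SH runs at -5.3° + (180° − 115.7°) = 59.0° from the x-axis; with |SH| = 36.2, H = S + 36.2·(cos 59.0°, sin 59.0°) = (72.1, 26.1). The perpendicularity gives HR at right angles to SH; with |HR| = 19.1 on the right of SH, R = H + 19.1·(0.857, -0.515) = (88.5, 16.2). Then |MR| = |R − M| = 90.0.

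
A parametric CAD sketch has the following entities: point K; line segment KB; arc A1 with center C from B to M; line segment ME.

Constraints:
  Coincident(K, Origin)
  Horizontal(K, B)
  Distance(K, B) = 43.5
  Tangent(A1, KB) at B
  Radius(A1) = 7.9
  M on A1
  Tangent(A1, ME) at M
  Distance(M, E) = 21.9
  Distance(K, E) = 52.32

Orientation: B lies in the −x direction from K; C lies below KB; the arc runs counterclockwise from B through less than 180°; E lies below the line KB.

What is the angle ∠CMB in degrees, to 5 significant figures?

33.293°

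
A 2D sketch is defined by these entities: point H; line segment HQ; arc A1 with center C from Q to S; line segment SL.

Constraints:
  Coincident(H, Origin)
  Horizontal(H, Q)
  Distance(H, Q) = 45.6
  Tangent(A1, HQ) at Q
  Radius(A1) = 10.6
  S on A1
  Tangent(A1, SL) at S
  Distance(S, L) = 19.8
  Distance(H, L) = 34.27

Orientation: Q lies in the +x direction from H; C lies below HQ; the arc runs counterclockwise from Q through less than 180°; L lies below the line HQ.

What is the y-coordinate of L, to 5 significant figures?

-22.019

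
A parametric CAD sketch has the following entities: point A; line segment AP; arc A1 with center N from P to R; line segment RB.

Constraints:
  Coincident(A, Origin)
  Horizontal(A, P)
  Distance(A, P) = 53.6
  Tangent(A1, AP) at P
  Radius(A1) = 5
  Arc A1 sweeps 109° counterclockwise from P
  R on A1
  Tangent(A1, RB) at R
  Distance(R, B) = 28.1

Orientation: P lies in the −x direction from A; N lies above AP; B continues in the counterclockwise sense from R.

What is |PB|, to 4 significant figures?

33.49

A is at the origin; AP is horizontal with |AP| = 53.6 and P on the −x side, so P = (-53.60, 0.000). The tangent condition forces NP to be normal to AP, so N = P + (0, 5) = (-53.60, 5.000). On A1, P sits at bearing -90° from N; a 109° counterclockwise sweep puts R at bearing 19°, so R = N + 5.0·(cos 19°, sin 19°) = (-48.87, 6.628). Since A1 is tangent to RB there, NR ⟂ RB, so RB runs along (−sin 19°, cos 19°); with |RB| = 28.1, B = (-58.02, 33.20). Then |PB| = |B − P| = 33.49.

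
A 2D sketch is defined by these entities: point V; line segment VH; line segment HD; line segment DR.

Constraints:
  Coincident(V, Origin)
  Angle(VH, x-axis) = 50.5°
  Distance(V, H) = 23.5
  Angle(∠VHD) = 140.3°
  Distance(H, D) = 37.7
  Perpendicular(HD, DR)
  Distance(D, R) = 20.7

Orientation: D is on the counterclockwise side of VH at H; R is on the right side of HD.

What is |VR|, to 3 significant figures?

66.2

V is at the origin; VH runs at 50.5° with length 23.5, so H = 23.5·(cos 50.5°, sin 50.5°) = (14.9, 18.1). ∠VHD = 140.3°, so HD runs at 50.5° + (180° − 140.3°) = 90.2° from the x-axis; with |HD| = 37.7, D = H + 37.7·(cos 90.2°, sin 90.2°) = (14.8, 55.8). The perpendicularity gives DR at right angles to HD; with |DR| = 20.7 on the right of HD, R = D + 20.7·(1.00, 0.00349) = (35.5, 55.9). Then |VR| = |R − V| = 66.2.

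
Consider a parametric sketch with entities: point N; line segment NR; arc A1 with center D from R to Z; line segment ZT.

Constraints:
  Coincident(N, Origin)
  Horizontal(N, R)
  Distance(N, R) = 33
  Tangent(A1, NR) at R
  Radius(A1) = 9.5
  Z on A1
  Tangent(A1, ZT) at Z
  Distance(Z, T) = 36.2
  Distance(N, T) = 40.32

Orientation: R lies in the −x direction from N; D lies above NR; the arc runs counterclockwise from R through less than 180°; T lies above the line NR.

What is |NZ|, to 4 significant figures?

24.94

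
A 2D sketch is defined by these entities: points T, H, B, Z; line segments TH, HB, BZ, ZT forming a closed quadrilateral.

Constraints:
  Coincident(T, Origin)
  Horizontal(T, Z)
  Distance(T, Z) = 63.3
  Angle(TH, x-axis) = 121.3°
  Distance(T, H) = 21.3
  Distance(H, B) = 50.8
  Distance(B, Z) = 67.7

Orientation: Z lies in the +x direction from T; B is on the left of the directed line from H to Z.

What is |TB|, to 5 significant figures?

60.016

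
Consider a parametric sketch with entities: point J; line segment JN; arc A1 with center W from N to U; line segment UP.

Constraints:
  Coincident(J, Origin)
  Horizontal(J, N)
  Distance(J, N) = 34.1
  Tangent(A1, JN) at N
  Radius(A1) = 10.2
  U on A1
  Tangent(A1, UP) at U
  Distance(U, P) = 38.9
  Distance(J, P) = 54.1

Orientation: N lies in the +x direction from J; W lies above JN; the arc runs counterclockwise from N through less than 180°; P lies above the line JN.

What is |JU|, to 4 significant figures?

45.56

Checks: |WU| = 10.20 ✓; ∠(WU, UP) = 90.00° ✓; |UP| = 38.90 ✓; |JP| = 54.10 ✓.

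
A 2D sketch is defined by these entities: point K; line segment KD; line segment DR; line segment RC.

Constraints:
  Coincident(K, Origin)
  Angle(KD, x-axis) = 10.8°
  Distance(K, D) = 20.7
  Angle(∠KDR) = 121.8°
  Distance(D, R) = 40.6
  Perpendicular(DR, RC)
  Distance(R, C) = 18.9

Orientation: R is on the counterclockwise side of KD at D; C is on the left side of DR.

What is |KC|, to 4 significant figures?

51.52

K is at the origin; KD runs at 10.8° with length 20.7, so D = 20.7·(cos 10.8°, sin 10.8°) = (20.33, 3.879). ∠KDR = 121.8°, so DR runs at 10.8° + (180° − 121.8°) = 69.00° from the x-axis; with |DR| = 40.6, R = D + 40.6·(cos 69.00°, sin 69.00°) = (34.88, 41.78). DR ⟂ RC; with |RC| = 18.9 on the left of DR, C = R + 18.9·(-0.9336, 0.3584) = (17.24, 48.56). Then |KC| = |C − K| = 51.52.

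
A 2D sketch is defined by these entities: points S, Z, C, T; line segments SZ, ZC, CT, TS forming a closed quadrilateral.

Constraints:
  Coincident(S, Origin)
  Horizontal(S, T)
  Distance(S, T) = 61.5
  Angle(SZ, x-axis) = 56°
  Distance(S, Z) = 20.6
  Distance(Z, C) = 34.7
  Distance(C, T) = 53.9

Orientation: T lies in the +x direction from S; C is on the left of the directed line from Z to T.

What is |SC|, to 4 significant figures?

55.29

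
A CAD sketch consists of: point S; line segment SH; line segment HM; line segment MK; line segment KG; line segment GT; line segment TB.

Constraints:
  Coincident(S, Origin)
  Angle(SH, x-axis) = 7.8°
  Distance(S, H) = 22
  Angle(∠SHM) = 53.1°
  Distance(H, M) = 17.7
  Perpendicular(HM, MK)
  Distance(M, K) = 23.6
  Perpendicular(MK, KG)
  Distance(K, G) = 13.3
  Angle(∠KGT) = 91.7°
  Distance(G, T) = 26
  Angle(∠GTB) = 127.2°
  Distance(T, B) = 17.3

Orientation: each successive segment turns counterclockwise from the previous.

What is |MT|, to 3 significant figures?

14.3

S is at the origin; SH runs at 7.8° with length 22.0, so H = (21.8, 2.99). ∠SHM = 53.1° gives HM at 135° from the x-axis; with |HM| = 17.7, M = (9.35, 15.6). HM is perpendicular to MK, so MK runs at -135°; with |MK| = 23.6, K = (-7.43, -1.03). MK ⟂ KG, so KG runs at -45.3°; with |KG| = 13.3, G = (1.93, -10.5). ∠KGT = 91.7° gives GT at 43.0° from the x-axis; with |GT| = 26.0, T = (20.9, 7.25). Then |MT| = |T − M| = 14.3.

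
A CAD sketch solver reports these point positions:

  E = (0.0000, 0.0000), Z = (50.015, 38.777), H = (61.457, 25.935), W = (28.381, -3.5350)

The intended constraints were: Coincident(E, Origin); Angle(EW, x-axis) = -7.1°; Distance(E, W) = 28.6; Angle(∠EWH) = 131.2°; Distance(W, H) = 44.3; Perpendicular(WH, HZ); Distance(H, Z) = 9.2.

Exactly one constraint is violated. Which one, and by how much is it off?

Distance(H, Z) = 9.2 — off by 8.00.

E = (0.00, 0.00) ✓; EW at -7.100° ✓; |EW| = 28.60 ✓; ∠EWH = 131.2° ✓; |WH| = 44.30 ✓; ∠(WH, HZ) = 90.00° ✓; |HZ| = 17.20 ✗.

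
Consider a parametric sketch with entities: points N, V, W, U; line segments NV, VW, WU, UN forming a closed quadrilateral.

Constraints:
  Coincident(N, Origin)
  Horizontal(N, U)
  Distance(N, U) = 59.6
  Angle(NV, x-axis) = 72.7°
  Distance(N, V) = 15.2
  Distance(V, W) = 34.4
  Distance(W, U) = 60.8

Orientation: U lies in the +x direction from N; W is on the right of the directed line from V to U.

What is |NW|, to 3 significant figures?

19.9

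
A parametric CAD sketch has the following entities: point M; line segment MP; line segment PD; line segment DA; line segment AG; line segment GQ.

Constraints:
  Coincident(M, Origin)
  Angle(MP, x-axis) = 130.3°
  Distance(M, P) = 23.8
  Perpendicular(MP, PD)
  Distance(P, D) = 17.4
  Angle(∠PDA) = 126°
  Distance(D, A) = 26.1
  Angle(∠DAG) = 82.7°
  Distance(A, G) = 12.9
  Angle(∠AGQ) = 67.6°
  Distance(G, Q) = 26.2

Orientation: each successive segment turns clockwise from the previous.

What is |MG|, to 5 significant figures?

21.712

M is at the origin; MP runs at 130.3° with length 23.8, so P = (-15.394, 18.152). MP ⟂ PD, so PD runs at 40.300°; with |PD| = 17.4, D = (-2.1232, 29.406). ∠PDA = 126.0° gives DA at -13.700° from the x-axis; with |DA| = 26.1, A = (23.234, 23.224). ∠DAG = 82.7° gives AG at -111.00° from the x-axis; with |AG| = 12.9, G = (18.611, 11.181). Then |MG| = |G − M| = 21.712.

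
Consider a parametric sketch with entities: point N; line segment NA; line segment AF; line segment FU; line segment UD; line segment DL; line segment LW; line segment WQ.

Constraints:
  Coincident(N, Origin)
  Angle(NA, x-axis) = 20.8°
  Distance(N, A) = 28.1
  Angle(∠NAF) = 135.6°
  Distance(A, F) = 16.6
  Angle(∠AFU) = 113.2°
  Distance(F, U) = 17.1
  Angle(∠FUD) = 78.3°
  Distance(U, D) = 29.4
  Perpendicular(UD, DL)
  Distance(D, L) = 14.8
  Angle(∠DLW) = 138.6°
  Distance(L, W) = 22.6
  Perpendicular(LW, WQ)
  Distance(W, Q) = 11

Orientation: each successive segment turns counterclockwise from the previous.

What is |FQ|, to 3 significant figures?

8.20

∠DLW = 138.6° gives LW at 5.10° from the x-axis; with |LW| = 22.6, W = (38.8, 7.31). LW is perpendicular to WQ, so WQ runs at 95.1°; with |WQ| = 11.0, Q = (37.8, 18.3). Then |FQ| = |Q − F| = 8.20.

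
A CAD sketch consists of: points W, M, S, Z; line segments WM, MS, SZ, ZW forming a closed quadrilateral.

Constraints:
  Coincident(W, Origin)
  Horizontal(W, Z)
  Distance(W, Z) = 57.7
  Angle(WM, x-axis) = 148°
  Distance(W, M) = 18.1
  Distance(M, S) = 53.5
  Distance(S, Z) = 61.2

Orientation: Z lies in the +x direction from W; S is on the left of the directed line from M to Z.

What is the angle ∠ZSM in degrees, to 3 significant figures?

79.6°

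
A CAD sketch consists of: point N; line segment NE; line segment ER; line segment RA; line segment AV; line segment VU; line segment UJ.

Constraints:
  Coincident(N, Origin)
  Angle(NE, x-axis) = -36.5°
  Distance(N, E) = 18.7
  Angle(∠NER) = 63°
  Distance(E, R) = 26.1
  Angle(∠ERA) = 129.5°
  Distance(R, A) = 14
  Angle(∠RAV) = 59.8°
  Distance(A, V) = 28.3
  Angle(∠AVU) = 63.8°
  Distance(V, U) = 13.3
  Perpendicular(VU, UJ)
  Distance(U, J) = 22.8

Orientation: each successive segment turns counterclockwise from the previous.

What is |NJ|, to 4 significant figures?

25.37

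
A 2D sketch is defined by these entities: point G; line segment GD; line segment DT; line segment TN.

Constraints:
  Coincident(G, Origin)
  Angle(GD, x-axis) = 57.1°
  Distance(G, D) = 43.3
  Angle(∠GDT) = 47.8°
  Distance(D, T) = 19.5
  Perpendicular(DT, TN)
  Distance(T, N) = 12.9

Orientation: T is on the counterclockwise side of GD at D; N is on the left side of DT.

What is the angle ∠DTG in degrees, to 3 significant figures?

107°

G is at the origin; GD runs at 57.1° with length 43.3, so D = 43.3·(cos 57.1°, sin 57.1°) = (23.5, 36.4). ∠GDT = 47.8°, so DT runs at 57.1° + (180° − 47.8°) = 189° from the x-axis; with |DT| = 19.5, T = D + 19.5·(cos 189°, sin 189°) = (4.28, 33.2). Then cos ∠DTG = TD·TG / (|TD||TG|), giving 107°.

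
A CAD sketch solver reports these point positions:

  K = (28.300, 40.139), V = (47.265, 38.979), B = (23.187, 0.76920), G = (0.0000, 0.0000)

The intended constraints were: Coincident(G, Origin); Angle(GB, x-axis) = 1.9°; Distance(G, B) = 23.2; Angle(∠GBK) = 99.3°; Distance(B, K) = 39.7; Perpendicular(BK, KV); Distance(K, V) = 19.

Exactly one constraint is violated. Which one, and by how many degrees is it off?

Perpendicular(BK, KV) — off by 3.90°.

G = (0.00, 0.00) ✓; GB at 1.900° ✓; |GB| = 23.20 ✓; ∠GBK = 99.30° ✓; |BK| = 39.70 ✓; ∠(BK, KV) = 86.10° ✗; |KV| = 19.00 ✓.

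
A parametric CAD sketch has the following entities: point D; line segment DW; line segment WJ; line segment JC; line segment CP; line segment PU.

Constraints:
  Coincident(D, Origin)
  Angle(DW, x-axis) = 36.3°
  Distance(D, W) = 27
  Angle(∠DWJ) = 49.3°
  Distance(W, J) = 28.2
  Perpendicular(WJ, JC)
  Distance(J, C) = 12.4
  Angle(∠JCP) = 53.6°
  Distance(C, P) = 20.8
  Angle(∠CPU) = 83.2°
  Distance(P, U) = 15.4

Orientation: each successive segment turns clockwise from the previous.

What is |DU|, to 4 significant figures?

31.94

D is at the origin; DW runs at 36.3° with length 27.0, so W = (21.76, 15.98). ∠DWJ = 49.3° gives WJ at -94.40° from the x-axis; with |WJ| = 28.2, J = (19.60, -12.13). The perpendicularity gives JC at right angles to WJ, so JC runs at 175.6°; with |JC| = 12.4, C = (7.233, -11.18). ∠JCP = 53.6° gives CP at 49.20° from the x-axis; with |CP| = 20.8, P = (20.82, 4.564). ∠CPU = 83.2° gives PU at -47.60° from the x-axis; with |PU| = 15.4, U = (31.21, -6.808). Then |DU| = |U − D| = 31.94.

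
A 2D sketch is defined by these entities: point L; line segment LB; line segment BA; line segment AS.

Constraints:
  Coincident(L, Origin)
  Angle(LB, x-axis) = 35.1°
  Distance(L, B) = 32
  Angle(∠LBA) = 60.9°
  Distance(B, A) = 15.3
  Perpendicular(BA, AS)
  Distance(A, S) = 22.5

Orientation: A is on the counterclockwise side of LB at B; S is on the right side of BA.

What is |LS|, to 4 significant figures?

50.46

L is at the origin; LB runs at 35.1° with length 32.0, so B = 32.0·(cos 35.1°, sin 35.1°) = (26.18, 18.40). ∠LBA = 60.9°, so BA runs at 35.1° + (180° − 60.9°) = 154.2° from the x-axis; with |BA| = 15.3, A = B + 15.3·(cos 154.2°, sin 154.2°) = (12.41, 25.06). The perpendicularity gives AS at right angles to BA; with |AS| = 22.5 on the right of BA, S = A + 22.5·(0.4352, 0.9003) = (22.20, 45.32). Then |LS| = |S − L| = 50.46.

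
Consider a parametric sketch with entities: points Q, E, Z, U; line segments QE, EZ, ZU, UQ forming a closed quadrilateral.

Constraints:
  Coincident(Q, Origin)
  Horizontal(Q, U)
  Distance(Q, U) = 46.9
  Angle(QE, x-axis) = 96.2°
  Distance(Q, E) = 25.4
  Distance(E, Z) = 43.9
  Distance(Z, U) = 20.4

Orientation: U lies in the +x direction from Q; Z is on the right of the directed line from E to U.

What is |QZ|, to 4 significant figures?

28.32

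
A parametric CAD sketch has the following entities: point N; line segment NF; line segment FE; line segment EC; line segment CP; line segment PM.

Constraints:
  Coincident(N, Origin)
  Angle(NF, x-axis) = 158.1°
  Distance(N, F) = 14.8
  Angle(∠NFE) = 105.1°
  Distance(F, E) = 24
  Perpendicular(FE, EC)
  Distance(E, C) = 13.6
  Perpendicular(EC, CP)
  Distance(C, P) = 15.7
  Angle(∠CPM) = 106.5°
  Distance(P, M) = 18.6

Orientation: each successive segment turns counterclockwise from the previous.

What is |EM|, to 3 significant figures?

21.4

EC ⟂ CP, so CP runs at 53.0°; with |CP| = 15.7, P = (-7.87, -9.29). ∠CPM = 106.5° gives PM at 126° from the x-axis; with |PM| = 18.6, M = (-18.9, 5.66). Then |EM| = |M − E| = 21.4.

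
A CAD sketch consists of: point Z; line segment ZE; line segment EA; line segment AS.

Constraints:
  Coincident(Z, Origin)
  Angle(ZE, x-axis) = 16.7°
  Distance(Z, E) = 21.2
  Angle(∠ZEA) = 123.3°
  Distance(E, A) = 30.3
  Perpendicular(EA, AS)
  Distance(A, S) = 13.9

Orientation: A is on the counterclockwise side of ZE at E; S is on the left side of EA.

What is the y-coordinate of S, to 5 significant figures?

39.100

∠ZEA = 123.3°, so EA runs at 16.7° + (180° − 123.3°) = 73.400° from the x-axis; with |EA| = 30.3, A = E + 30.3·(cos 73.400°, sin 73.400°) = (28.962, 35.129). The perpendicularity gives AS at right angles to EA; with |AS| = 13.9 on the left of EA, S = A + 13.9·(-0.95832, 0.28569) = (15.642, 39.100). So S.y = 39.100.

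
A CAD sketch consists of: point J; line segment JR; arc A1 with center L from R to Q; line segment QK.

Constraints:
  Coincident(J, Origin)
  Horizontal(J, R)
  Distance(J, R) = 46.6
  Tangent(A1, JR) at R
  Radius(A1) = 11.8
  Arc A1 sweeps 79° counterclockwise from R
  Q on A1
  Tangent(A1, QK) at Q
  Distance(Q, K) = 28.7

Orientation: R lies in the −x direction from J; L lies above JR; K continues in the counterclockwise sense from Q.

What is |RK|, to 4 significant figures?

41.40

J is at the origin; J and R share the same y with |JR| = 46.6 and R on the −x side, so R = (-46.60, 0.000). Since A1 is tangent to JR there, LR ⟂ JR, so L = R + (0, 11.8) = (-46.60, 11.80). On A1, R sits at bearing -90° from L; a 79° counterclockwise sweep puts Q at bearing -11°, so Q = L + 11.8·(cos -11°, sin -11°) = (-35.02, 9.548). A1 meets QK tangentially, so LQ is at right angles to QK, so QK runs along (−sin -11°, cos -11°); with |QK| = 28.7, K = (-29.54, 37.72). Then |RK| = |K − R| = 41.40.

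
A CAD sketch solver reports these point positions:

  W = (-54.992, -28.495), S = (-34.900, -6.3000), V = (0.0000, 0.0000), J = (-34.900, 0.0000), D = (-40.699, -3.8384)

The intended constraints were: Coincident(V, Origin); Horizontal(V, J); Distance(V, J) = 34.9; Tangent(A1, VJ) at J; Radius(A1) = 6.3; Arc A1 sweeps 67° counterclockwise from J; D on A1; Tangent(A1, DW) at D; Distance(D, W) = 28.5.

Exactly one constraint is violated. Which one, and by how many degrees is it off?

Tangent(A1, DW) at D — off by 7.10°.

V = (0.00, 0.00) ✓; V.y = 0.00, J.y = 0.00 ✓; |VJ| = 34.90 ✓; ∠(SJ, JV) = 90.00° ✓; |SJ| = 6.300 ✓; bearing(S→D) − bearing(S→J) = 67.00° ✓; |SD| = 6.300 ✓; ∠(SD, DW) = 97.10° ✗; |DW| = 28.50 ✓.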